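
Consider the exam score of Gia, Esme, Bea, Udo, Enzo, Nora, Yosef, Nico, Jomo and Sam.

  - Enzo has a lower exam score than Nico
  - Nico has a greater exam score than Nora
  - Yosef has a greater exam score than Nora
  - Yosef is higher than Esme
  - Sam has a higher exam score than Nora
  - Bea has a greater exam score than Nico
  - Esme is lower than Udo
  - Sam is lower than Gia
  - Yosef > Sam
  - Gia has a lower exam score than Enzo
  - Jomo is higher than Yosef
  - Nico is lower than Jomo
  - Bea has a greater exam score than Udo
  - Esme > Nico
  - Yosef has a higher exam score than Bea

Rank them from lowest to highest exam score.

Nothing is placed below Nora, so it is least; from there Nora < Sam; Sam < Gia; Gia < Enzo; Enzo < Nico; Nico < Esme; Esme < Udo; Udo < Bea; Bea < Yosef; Yosef < Jomo, each given directly.

Nora < Sam < Gia < Enzo < Nico < Esme < Udo < Bea < Yosef < Jomo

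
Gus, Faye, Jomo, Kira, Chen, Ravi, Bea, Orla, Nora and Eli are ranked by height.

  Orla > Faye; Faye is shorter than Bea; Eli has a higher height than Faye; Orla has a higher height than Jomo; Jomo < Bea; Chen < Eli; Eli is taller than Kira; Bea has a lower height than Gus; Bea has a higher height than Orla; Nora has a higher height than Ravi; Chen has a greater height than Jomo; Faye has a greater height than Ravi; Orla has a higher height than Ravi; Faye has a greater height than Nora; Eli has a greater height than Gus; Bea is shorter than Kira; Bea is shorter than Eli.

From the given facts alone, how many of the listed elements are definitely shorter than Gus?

6

The elements the relations force below Gus are Ravi, Nora, Jomo, Faye, Orla, Bea — no chain reaches any other.
That is 6.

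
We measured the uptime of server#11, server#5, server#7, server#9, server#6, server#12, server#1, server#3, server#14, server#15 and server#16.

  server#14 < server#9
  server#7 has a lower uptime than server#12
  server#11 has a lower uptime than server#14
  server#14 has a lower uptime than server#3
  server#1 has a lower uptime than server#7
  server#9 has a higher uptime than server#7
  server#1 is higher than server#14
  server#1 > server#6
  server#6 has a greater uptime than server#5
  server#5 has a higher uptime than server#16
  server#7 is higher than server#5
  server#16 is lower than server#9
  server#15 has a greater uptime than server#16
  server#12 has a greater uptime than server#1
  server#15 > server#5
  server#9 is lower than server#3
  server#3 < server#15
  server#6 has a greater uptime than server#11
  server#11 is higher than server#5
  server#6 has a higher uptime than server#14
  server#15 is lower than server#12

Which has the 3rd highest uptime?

server#3

Chaining the given pairs: server#16 < server#5 < server#11 < server#14 < server#6 < server#1 < server#7 < server#9 < server#3 < server#15 < server#12.
The 3rd largest is server#3.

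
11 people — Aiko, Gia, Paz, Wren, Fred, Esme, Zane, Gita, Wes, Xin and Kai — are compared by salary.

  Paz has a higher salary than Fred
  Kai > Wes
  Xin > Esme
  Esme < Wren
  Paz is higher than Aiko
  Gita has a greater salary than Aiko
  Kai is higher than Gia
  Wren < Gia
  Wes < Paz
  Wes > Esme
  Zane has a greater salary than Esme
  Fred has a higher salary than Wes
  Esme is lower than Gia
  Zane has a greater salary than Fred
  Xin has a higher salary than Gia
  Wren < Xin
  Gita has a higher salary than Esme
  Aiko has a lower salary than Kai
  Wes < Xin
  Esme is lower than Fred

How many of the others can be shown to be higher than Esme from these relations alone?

9

The elements the relations force above Esme are Wren, Gia, Wes, Fred, Zane, Kai, Gita, Paz, Xin — no chain reaches any other.
That is 9.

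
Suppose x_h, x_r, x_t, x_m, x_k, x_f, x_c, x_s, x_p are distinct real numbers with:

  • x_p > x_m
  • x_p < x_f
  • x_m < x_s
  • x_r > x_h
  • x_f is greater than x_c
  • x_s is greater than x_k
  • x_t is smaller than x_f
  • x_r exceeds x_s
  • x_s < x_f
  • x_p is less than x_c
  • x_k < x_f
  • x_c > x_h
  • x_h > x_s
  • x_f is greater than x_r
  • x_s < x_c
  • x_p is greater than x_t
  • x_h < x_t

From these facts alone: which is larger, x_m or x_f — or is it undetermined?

x_f

x_m < x_s < x_h < x_t < x_p < x_c < x_f, by transitivity through x_s, x_h, x_t, x_p, x_c.
So x_f is larger.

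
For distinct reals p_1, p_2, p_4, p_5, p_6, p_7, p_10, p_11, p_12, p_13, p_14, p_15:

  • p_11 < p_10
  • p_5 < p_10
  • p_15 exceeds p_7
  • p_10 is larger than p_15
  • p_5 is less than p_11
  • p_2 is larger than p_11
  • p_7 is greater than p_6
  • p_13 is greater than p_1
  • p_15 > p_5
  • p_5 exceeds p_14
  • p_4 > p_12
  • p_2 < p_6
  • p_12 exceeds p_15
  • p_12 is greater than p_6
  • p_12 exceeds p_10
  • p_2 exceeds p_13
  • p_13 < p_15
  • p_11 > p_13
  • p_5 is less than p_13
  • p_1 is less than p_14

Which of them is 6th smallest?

p_2

Piecing the relations together gives one ordering: p_1 < p_14 < p_5 < p_13 < p_11 < p_2 < p_6 < p_7 < p_15 < p_10 < p_12 < p_4.
The 6th smallest is p_2.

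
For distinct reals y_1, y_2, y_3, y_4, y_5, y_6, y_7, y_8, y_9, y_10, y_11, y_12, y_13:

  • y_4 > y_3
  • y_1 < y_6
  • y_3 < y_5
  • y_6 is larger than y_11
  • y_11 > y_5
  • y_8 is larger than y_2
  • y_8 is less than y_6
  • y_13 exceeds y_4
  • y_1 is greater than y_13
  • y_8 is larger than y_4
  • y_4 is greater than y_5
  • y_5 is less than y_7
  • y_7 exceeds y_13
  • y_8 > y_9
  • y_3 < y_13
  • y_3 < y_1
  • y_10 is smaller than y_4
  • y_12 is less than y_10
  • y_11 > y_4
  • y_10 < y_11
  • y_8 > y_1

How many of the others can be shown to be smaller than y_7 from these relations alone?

6

Directly below y_7: y_5, y_13.
One step further: y_3, y_4 (4 so far).
One step further: y_10 (5 so far).
One step further: y_12 (6 so far).
Nothing else is reachable below y_7; 6 in all.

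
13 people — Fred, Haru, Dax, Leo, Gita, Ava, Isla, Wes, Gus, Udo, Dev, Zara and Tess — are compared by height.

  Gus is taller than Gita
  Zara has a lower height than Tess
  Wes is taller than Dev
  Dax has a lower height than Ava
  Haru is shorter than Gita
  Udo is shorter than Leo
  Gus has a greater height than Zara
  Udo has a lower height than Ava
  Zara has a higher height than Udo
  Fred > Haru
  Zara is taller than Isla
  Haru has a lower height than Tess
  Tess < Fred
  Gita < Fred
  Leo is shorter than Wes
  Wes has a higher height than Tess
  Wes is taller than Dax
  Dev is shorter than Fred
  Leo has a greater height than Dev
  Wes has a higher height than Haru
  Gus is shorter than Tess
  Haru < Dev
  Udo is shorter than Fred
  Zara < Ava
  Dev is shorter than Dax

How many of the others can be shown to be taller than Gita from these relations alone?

4

Directly above Gita: Gus, Fred.
One step further: Tess (3 so far).
One step further: Wes (4 so far).
No other element is forced above Gita by the given relations, so the count is 4.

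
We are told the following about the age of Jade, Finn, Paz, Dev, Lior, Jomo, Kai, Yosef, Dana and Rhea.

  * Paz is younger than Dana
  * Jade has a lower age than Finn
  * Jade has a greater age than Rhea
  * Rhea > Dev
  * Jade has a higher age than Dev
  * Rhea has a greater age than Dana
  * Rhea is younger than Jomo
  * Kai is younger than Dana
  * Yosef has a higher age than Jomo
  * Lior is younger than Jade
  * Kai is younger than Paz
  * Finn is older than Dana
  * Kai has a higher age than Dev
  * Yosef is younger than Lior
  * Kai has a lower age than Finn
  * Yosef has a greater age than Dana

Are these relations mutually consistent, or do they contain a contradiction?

The single ordering Dev < Kai < Paz < Dana < Rhea < Jomo < Yosef < Lior < Jade < Finn satisfies every listed relation, so no contradiction arises.

consistent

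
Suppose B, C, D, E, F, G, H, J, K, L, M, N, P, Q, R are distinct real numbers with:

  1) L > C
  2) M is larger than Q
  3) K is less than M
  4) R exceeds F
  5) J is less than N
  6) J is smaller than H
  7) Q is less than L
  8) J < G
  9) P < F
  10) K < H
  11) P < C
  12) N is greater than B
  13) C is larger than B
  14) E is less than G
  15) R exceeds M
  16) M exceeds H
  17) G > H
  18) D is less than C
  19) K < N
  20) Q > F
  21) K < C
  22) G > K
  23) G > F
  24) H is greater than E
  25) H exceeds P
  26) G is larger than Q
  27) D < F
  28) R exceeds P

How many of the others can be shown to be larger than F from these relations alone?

5

The elements the relations force above F are Q, L, G, M, R — no chain reaches any other.
That is 5.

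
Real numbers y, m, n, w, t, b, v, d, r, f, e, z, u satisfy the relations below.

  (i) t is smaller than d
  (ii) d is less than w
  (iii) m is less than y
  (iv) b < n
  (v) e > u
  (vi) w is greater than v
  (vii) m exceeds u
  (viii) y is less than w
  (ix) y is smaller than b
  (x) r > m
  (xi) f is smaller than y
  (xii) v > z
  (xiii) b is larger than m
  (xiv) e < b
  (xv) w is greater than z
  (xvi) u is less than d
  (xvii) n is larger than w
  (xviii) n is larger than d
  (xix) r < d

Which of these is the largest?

z is not greatest since z < w; f is not greatest since f < y; u is not greatest since u < d; m is not greatest since m < r; r is not greatest since r < d; y is not greatest since y < b; e is not greatest since e < b; t is not greatest since t < d; d is not greatest since d < n; v is not greatest since v < w; b is not greatest since b < n; w is not greatest since w < n.
Only n has nothing above it, so n is the largest.

n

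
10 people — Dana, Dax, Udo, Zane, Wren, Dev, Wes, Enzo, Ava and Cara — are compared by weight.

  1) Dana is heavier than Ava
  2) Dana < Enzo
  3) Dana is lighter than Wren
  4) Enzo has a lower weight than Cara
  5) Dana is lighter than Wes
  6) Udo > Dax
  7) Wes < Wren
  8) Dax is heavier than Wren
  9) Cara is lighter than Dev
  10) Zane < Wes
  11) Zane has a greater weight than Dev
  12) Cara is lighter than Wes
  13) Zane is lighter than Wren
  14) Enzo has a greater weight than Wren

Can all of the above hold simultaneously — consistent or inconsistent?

Chaining the given relations yields Enzo < Cara < Dev < Zane < Wes < Wren, so Enzo < Wren. But one relation states Wren < Enzo. These cannot both hold.

inconsistent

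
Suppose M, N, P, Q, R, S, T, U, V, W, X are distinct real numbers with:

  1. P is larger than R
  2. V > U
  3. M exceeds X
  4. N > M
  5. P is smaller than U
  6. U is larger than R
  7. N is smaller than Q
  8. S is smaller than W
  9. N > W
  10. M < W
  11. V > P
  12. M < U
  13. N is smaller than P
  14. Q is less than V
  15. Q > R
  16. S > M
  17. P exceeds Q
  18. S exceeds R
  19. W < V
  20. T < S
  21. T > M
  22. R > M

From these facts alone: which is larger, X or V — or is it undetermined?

X < M and M < S give X < S.
With S < W: X < M < S < W.
With W < N: X < M < S < W < N.
With N < Q: X < M < S < W < N < Q.
Then Q < P extends the chain to P.
With P < U: X < M < S < W < N < Q < P < U.
With U < V: X < M < S < W < N < Q < P < U < V.
So V is larger.

V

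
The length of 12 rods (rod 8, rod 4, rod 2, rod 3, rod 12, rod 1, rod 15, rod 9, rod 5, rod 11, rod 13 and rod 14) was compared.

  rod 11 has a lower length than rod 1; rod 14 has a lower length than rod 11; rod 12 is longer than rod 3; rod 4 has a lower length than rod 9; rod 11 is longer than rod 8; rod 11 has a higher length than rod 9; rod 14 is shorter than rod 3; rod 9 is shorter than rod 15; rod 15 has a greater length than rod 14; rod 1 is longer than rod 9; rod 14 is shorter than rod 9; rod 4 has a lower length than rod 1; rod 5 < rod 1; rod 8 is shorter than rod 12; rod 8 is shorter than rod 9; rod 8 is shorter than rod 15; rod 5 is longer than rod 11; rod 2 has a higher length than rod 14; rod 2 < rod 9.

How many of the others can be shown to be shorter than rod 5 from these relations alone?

6

From rod 5 the given relations immediately reach rod 11.
From those, rod 8, rod 14, rod 9 — 4 in total.
From those, rod 4, rod 2 — 6 in total.
Nothing else is reachable below rod 5; 6 in all.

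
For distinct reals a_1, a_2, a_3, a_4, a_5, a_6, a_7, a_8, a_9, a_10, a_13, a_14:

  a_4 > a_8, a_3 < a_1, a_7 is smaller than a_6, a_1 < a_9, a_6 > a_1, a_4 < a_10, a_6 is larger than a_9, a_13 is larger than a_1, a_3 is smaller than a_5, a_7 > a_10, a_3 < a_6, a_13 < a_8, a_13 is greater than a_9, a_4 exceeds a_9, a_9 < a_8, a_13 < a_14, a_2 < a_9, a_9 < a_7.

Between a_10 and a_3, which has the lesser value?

a_3

a_3 < a_1 < a_9 < a_13 < a_8 < a_4 < a_10, by transitivity through a_1, a_9, a_13, a_8, a_4.
So a_3 < a_10; a_3 is the smaller of the two.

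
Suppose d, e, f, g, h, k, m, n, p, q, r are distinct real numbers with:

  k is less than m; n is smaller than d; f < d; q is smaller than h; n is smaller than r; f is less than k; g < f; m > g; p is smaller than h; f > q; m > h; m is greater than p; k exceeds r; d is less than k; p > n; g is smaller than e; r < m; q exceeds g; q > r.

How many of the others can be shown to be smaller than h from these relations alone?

5

The elements the relations force below h are g, n, r, q, p — no chain reaches any other.
That is 5.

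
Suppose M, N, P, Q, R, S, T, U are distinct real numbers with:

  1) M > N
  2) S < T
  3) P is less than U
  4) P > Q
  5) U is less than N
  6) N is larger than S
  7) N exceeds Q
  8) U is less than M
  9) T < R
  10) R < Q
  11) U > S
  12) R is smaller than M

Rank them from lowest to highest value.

S < T < R < Q < P < U < N < M

Each adjacent pair is fixed by a given relation: S < T; T < R; R < Q; Q < P; P < U; U < N; N < M. Chaining them end to end gives the full order.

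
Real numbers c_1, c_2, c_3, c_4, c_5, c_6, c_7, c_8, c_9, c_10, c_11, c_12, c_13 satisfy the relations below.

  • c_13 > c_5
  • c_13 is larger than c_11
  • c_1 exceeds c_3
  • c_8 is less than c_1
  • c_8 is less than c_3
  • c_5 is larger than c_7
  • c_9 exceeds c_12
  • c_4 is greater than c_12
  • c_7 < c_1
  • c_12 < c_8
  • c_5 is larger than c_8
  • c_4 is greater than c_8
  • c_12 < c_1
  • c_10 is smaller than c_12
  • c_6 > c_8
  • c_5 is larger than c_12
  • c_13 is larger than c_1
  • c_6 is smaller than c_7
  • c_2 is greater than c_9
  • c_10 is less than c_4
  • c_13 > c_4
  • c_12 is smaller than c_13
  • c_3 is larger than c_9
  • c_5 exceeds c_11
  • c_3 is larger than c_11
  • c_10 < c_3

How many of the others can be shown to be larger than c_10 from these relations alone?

The elements the relations force above c_10 are c_12, c_8, c_6, c_9, c_2, c_7, c_3, c_1, c_5, c_4, c_13 — no chain reaches any other.
That is 11.

11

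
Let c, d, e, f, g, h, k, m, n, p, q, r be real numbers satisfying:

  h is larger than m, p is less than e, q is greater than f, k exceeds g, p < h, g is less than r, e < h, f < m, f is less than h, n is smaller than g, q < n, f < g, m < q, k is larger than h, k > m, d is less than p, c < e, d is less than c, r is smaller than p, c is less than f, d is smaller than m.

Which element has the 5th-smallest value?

Piecing the relations together gives one ordering: d < c < f < m < q < n < g < r < p < e < h < k.
The 5th smallest is q.

q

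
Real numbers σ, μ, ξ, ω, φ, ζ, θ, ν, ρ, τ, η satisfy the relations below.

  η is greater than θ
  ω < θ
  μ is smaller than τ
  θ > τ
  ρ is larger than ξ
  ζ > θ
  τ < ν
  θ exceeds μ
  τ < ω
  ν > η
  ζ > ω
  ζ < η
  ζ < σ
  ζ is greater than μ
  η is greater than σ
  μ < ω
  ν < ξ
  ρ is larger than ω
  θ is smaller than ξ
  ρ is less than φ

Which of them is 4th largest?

ν

Chaining the given pairs: μ < τ < ω < θ < ζ < σ < η < ν < ξ < ρ < φ.
Counting 4 from the largest end gives ν.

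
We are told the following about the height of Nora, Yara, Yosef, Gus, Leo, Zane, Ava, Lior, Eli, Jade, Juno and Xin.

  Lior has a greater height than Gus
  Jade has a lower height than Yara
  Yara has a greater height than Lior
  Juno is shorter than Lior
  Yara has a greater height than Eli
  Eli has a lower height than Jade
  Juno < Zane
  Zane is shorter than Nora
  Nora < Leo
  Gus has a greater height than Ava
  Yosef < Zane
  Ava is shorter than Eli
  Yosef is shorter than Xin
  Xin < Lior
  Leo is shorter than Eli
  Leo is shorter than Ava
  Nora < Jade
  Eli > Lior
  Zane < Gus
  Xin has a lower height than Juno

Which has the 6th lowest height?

Leo

Piecing the relations together gives one ordering: Yosef < Xin < Juno < Zane < Nora < Leo < Ava < Gus < Lior < Eli < Jade < Yara.
Counting 6 from the smallest end gives Leo.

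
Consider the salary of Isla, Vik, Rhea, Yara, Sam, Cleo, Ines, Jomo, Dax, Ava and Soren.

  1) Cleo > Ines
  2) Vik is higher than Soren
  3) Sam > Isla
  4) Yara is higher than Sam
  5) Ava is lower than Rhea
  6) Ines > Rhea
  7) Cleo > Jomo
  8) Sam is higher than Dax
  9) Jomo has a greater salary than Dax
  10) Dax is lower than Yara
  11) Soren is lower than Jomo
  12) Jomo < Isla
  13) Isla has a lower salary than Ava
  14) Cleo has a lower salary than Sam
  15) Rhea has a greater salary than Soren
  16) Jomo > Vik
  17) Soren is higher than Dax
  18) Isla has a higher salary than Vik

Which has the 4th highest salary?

The consecutive relations fix a unique order: Dax < Soren < Vik < Jomo < Isla < Ava < Rhea < Ines < Cleo < Sam < Yara.
The 4th largest is Ines.

Ines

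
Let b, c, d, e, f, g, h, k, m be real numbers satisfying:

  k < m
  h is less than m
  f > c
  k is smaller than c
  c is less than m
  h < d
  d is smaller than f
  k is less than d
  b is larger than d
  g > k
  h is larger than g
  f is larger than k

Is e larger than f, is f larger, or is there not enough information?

Following every chain through e: nothing is chained to e.
f is not reached, and no chain runs the other way from f to e.
So the given relations leave the order of e and f undetermined.

undetermined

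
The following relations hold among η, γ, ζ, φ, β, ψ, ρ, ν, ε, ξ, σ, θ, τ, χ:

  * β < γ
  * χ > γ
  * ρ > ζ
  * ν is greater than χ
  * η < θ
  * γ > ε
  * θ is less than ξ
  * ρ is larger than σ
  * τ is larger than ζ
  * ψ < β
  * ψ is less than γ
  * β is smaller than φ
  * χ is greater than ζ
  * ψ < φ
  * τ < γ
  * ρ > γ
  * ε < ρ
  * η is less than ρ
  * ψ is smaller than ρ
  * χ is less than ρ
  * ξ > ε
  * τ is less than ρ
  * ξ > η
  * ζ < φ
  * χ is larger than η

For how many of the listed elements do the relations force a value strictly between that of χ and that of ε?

The relations place ε below χ. An element lies strictly between them when it is forced above ε and also forced below χ.
Above ε: {ξ, γ, ν, ρ}. Below χ: {ζ, ψ, η, β, τ, γ}.
Intersection: {γ} — 1.

1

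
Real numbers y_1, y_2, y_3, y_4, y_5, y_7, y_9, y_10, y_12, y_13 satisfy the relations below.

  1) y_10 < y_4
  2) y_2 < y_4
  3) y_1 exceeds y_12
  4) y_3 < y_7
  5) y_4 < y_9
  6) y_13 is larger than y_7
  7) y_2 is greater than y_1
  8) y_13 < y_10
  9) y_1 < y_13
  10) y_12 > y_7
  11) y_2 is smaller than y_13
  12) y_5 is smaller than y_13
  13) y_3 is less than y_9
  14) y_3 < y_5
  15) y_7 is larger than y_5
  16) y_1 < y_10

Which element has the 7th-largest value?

y_12

The consecutive relations fix a unique order: y_3 < y_5 < y_7 < y_12 < y_1 < y_2 < y_13 < y_10 < y_4 < y_9.
Counting 7 from the largest end gives y_12.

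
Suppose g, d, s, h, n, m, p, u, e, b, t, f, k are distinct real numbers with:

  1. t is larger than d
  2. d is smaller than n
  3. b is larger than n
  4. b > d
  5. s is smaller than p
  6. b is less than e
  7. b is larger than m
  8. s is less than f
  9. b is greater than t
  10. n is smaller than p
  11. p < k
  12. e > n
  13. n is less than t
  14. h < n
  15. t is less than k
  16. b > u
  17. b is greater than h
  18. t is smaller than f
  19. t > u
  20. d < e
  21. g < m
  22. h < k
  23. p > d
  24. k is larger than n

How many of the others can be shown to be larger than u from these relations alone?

Directly above u: t, b.
One step further: f, k, e (5 so far).
Nothing else is reachable above u; 5 in all.

5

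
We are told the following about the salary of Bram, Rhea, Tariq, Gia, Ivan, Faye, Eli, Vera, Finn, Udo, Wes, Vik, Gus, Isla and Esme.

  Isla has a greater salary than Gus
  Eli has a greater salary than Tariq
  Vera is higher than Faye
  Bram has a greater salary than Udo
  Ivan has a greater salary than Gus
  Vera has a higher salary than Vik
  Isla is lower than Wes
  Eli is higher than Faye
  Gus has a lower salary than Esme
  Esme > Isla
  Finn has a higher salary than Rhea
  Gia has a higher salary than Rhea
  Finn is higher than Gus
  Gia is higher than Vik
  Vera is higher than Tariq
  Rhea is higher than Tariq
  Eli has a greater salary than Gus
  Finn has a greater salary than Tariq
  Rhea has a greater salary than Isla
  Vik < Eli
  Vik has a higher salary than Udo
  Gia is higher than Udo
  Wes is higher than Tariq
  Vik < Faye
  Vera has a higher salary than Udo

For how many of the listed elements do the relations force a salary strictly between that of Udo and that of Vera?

2

The relations place Udo below Vera. An element lies strictly between them when it is forced above Udo and also forced below Vera.
Above Udo: {Vik, Bram, Faye, Gia, Eli}. Below Vera: {Tariq, Vik, Faye}.
Intersection: {Vik, Faye} — 2.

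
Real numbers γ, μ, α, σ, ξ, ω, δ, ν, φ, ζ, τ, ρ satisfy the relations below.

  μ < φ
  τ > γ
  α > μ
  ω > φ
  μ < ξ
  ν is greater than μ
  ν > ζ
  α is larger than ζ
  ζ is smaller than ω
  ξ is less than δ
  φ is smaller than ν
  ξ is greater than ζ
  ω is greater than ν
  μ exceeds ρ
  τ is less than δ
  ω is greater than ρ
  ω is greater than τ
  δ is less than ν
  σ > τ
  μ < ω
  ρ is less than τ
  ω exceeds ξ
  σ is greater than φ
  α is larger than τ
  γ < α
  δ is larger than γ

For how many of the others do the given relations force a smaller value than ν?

The elements the relations force below ν are ρ, ζ, γ, μ, τ, φ, ξ, δ — no chain reaches any other.
That is 8.

8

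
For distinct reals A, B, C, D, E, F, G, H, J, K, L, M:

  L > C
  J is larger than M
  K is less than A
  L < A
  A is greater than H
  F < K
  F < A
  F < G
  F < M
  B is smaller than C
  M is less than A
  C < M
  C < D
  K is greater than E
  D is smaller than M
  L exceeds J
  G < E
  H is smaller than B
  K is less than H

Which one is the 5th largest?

Piecing the relations together gives one ordering: F < G < E < K < H < B < C < D < M < J < L < A.
The 5th largest is D.

D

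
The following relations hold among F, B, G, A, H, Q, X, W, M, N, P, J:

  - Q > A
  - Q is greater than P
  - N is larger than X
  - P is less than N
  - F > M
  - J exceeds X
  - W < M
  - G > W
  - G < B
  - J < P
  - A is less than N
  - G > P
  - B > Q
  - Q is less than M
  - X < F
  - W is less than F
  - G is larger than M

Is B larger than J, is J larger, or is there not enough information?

B

J < P < Q < M < G < B, by transitivity through P, Q, M, G.
So B is larger.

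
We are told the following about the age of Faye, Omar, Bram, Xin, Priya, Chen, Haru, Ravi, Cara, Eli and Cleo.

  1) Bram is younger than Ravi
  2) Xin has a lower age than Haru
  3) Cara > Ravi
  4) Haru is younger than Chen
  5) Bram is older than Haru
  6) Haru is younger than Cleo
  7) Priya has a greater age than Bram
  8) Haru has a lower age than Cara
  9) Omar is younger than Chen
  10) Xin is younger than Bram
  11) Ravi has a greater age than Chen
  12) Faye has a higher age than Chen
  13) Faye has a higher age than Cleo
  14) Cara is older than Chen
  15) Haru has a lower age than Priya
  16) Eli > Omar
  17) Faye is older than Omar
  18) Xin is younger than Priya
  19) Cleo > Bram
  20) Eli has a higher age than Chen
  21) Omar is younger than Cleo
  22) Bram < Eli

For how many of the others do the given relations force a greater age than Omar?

6

The elements the relations force above Omar are Chen, Eli, Ravi, Cleo, Cara, Faye — no chain reaches any other.
That is 6.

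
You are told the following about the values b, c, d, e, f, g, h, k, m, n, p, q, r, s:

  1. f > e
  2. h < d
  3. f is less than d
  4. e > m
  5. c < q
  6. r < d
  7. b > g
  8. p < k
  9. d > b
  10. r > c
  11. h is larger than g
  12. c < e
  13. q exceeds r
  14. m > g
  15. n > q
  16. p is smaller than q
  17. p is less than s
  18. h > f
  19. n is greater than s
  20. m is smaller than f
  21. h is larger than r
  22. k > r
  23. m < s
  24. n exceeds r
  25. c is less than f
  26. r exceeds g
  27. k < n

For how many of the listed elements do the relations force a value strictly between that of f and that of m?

1

Chaining upward from m reaches: e, s, h, d, n.
Chaining downward from f reaches: c, g, e.
Strictly between m and f are those in both lists: e — 1 element.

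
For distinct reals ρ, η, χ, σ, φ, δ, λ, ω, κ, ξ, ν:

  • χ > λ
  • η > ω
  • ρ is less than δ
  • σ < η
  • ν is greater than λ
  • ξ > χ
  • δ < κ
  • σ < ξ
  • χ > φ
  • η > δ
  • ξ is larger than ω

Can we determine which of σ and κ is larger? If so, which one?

Following every chain through σ: above σ we get ξ, η.
κ is not reached, and no chain runs the other way from κ to σ.
So the given relations leave the order of σ and κ undetermined.

undetermined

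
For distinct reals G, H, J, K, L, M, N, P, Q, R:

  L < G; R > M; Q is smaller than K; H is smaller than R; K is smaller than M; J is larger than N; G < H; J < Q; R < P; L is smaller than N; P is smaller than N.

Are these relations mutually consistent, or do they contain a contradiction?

inconsistent

We have M < R stated directly, yet also R < P < N < J < Q < K < M by chaining the others — so R < M. Contradiction.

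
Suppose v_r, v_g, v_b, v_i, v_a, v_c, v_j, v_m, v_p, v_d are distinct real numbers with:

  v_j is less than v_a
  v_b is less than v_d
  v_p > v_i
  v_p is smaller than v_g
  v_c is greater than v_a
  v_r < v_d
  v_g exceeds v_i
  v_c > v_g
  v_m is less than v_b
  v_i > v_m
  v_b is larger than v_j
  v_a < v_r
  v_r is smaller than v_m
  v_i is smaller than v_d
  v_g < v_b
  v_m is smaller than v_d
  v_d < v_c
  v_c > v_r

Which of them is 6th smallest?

Piecing the relations together gives one ordering: v_j < v_a < v_r < v_m < v_i < v_p < v_g < v_b < v_d < v_c.
Counting 6 from the smallest end gives v_p.

v_p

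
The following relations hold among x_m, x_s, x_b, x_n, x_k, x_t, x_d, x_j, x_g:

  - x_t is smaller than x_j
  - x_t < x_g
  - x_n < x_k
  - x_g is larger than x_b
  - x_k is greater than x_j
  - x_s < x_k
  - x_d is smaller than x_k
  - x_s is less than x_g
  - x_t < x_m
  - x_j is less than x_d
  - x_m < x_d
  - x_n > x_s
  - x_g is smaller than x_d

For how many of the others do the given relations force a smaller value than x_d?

6

The elements the relations force below x_d are x_t, x_s, x_j, x_m, x_b, x_g — no chain reaches any other.
That is 6.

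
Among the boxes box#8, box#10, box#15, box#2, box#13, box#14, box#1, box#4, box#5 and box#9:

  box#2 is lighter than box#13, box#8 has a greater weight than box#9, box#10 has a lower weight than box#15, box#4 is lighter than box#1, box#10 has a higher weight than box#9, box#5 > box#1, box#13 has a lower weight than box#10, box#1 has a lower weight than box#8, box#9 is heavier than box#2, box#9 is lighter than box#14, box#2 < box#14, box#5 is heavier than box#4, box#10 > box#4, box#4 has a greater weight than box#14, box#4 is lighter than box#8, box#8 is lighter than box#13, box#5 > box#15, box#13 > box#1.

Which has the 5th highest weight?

box#8

The consecutive relations fix a unique order: box#2 < box#9 < box#14 < box#4 < box#1 < box#8 < box#13 < box#10 < box#15 < box#5.
The 5th largest is box#8.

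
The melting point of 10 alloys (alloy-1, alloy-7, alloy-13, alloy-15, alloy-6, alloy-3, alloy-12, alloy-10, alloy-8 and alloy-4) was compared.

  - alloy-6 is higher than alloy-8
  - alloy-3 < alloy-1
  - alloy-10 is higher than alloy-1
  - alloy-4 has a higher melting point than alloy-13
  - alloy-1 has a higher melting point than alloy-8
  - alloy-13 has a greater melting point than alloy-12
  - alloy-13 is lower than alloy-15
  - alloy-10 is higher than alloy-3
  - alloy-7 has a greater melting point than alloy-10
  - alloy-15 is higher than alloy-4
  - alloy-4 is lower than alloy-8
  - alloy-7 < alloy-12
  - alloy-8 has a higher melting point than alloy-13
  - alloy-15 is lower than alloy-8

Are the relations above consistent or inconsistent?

We have alloy-8 < alloy-1 stated directly, yet also alloy-1 < alloy-10 < alloy-7 < alloy-12 < alloy-13 < alloy-4 < alloy-15 < alloy-8 by chaining the others — so alloy-1 < alloy-8. Contradiction.

inconsistent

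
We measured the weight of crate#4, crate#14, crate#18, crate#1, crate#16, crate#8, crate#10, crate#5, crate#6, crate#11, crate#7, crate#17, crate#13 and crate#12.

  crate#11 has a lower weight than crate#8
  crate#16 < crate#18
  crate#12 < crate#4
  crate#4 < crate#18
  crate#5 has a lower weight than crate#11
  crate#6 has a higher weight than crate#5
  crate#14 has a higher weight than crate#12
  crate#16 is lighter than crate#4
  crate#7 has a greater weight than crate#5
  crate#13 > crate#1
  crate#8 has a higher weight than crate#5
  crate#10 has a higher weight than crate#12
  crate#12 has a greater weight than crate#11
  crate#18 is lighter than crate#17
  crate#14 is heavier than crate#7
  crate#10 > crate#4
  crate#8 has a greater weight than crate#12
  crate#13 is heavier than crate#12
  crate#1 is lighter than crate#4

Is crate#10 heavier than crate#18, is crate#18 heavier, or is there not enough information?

undetermined

Following every chain through crate#10: below crate#10 we get crate#5, crate#11, crate#1, crate#12, crate#16, crate#4.
crate#18 is not reached, and no chain runs the other way from crate#18 to crate#10.
So the given relations leave the order of crate#10 and crate#18 undetermined.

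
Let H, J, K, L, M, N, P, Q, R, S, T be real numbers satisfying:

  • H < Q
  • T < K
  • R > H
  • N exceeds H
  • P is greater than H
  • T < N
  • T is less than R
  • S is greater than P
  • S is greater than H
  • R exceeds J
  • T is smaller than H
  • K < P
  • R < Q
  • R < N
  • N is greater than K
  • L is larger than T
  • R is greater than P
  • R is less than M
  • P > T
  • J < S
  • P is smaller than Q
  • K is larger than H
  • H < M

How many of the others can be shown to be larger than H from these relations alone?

From H the given relations immediately reach K, P, R, S, Q, N, M.
Nothing else is reachable above H; 7 in all.

7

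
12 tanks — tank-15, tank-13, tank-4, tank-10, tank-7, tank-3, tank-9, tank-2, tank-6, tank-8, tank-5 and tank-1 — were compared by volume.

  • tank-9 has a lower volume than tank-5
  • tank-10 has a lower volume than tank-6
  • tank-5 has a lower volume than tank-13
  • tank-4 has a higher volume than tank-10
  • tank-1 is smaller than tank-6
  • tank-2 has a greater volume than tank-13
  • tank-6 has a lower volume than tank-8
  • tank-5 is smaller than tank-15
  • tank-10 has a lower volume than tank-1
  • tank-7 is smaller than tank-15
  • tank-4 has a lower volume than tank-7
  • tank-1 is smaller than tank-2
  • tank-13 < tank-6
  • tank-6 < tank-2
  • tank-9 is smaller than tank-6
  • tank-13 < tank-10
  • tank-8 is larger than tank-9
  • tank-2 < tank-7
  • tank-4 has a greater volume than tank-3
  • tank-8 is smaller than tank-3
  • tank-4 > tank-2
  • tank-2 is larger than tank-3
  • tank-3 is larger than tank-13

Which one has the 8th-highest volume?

tank-1

The consecutive relations fix a unique order: tank-9 < tank-5 < tank-13 < tank-10 < tank-1 < tank-6 < tank-8 < tank-3 < tank-2 < tank-4 < tank-7 < tank-15.
Counting 8 from the largest end gives tank-1.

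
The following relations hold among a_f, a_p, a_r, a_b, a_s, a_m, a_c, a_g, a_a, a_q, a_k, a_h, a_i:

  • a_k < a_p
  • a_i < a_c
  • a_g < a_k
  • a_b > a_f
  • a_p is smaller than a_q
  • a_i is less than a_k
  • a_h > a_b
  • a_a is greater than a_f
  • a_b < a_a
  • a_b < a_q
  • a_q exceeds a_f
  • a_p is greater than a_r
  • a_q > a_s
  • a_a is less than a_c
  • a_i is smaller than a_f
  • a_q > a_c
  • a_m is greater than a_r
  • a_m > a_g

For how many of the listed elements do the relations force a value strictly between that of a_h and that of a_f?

The relations place a_f below a_h. An element lies strictly between them when it is forced above a_f and also forced below a_h.
Above a_f: {a_b, a_a, a_c, a_q}. Below a_h: {a_i, a_b}.
Intersection: {a_b} — 1.

1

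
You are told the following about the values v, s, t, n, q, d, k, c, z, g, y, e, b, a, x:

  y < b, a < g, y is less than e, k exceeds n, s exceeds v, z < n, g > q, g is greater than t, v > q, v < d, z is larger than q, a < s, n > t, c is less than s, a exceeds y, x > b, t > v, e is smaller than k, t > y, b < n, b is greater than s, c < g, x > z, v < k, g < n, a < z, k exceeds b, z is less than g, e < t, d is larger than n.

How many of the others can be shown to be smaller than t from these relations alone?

4

From t the given relations immediately reach y, v, e.
From those, q — 4 in total.
Nothing else is reachable below t; 4 in all.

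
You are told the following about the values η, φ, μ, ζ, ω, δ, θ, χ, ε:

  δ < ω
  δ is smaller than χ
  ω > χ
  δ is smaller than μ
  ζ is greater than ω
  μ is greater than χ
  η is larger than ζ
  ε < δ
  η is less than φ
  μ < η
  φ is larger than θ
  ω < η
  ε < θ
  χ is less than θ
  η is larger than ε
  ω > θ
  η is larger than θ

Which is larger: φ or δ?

Following the relations from δ: δ < χ < θ < ω < ζ < η < φ.
So δ < φ; φ is the larger of the two.

φ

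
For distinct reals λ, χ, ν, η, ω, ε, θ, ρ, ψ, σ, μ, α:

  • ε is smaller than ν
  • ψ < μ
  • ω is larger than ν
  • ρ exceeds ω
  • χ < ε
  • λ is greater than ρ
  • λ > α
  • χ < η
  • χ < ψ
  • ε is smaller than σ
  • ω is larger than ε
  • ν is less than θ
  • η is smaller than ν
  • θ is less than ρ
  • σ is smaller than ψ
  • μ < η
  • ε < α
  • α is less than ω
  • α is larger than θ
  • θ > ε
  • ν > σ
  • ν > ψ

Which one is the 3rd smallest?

The consecutive relations fix a unique order: χ < ε < σ < ψ < μ < η < ν < θ < α < ω < ρ < λ.
The 3rd smallest is σ.

σ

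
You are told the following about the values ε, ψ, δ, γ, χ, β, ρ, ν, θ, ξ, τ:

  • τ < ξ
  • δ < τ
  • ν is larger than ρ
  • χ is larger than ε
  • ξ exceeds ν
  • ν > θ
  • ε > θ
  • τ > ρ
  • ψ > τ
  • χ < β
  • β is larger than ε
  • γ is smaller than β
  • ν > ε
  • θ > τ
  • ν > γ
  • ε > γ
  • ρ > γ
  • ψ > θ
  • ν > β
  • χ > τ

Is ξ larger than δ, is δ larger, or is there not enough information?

The relevant relations are δ < τ; τ < θ; θ < ε; ε < χ; χ < β; β < ν; ν < ξ.
Chaining these gives δ < τ < θ < ε < χ < β < ν < ξ.
So ξ is larger.

ξ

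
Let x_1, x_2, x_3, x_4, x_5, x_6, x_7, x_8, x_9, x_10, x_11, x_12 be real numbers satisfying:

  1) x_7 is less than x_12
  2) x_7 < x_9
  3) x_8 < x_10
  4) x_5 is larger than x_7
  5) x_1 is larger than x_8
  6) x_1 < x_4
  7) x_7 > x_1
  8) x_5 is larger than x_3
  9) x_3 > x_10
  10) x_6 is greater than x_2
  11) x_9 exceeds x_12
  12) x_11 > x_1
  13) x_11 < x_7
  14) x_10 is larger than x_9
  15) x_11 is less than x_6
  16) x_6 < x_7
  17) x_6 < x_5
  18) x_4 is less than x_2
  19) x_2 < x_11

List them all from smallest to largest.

Each adjacent pair is fixed by a given relation: x_8 < x_1; x_1 < x_4; x_4 < x_2; x_2 < x_11; x_11 < x_6; x_6 < x_7; x_7 < x_12; x_12 < x_9; x_9 < x_10; x_10 < x_3; x_3 < x_5. Chaining them end to end gives the full order.

x_8 < x_1 < x_4 < x_2 < x_11 < x_6 < x_7 < x_12 < x_9 < x_10 < x_3 < x_5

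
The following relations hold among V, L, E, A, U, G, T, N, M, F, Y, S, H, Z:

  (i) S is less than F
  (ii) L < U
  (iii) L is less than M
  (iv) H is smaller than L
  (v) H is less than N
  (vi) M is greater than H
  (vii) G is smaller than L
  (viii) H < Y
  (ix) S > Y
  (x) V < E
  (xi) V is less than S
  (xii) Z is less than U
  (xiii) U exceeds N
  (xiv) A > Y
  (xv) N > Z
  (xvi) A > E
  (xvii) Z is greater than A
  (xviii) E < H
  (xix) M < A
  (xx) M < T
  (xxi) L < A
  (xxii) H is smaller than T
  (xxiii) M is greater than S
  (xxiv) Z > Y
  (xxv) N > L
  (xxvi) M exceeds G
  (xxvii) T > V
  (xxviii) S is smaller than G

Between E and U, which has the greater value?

E < H and H < Y give E < Y.
With Y < S: E < H < Y < S.
With S < G: E < H < Y < S < G.
Then G < L extends the chain to L.
With L < M: E < H < Y < S < G < L < M.
Then M < A extends the chain to A.
Then A < Z extends the chain to Z.
With Z < N: E < H < Y < S < G < L < M < A < Z < N.
Then N < U extends the chain to U.
So E < U; U is the larger of the two.

U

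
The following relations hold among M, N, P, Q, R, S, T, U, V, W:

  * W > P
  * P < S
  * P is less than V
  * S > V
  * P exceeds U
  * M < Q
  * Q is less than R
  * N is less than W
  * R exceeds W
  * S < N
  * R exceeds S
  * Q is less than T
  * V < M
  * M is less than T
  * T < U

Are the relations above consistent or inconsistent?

inconsistent

Chaining the given relations yields V < M < Q < T < U < P, so V < P. But one relation states P < V. These cannot both hold.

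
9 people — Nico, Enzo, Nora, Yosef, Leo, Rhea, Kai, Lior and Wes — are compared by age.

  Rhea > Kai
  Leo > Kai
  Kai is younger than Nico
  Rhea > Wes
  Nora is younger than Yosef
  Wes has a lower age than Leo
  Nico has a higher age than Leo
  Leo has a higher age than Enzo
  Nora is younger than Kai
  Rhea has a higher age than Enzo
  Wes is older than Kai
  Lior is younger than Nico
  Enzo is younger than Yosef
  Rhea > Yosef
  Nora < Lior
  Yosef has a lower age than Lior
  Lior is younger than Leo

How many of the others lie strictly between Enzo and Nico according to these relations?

3

The relations place Enzo below Nico. An element lies strictly between them when it is forced above Enzo and also forced below Nico.
Above Enzo: {Yosef, Lior, Rhea, Leo}. Below Nico: {Nora, Kai, Yosef, Lior, Wes, Leo}.
Intersection: {Yosef, Lior, Leo} — 3.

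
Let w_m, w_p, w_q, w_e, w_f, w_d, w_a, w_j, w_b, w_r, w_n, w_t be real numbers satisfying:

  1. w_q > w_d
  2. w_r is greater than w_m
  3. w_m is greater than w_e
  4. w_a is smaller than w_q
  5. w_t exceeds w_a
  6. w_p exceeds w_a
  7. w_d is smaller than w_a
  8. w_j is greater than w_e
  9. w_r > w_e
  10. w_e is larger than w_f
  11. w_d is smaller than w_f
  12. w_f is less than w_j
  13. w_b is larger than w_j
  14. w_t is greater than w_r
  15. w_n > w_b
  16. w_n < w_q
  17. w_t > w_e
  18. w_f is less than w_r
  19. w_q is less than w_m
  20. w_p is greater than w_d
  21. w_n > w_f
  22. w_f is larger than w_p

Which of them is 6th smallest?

Piecing the relations together gives one ordering: w_d < w_a < w_p < w_f < w_e < w_j < w_b < w_n < w_q < w_m < w_r < w_t.
The 6th smallest is w_j.

w_j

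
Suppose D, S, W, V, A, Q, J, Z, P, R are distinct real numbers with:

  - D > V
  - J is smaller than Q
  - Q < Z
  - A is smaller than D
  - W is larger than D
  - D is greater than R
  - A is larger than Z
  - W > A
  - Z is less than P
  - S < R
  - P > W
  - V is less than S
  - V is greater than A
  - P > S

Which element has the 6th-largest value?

Piecing the relations together gives one ordering: J < Q < Z < A < V < S < R < D < W < P.
The 6th largest is V.

V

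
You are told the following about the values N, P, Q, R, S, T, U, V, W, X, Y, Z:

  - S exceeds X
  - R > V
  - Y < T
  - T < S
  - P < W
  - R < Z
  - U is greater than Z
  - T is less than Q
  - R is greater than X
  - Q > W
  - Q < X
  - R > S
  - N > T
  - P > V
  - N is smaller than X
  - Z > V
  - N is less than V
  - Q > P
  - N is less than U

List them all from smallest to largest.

The consecutive links are each given: Y < T; T < N; N < V; V < P; P < W; W < Q; Q < X; X < S; S < R; R < Z; Z < U.

Y < T < N < V < P < W < Q < X < S < R < Z < U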